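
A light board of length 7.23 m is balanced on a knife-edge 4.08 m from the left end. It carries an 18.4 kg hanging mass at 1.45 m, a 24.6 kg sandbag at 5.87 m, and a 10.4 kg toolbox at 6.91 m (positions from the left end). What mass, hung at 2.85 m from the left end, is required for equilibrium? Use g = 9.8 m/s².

Taking torques about the knife-edge (at 4.08 m from the left end):
Hanging mass: 18.4 × 9.8 = 180.3 N down at 1.45 m → arm 2.63 m, τ = 180.3 × 2.63 = 474.2 N·m counterclockwise.
Sandbag: 24.6 × 9.8 = 241.1 N down at 5.87 m → arm 1.79 m, τ = 241.1 × 1.79 = 431.6 N·m clockwise.
Toolbox: 10.4 × 9.8 = 101.9 N down at 6.91 m → arm 2.83 m, τ = 101.9 × 2.83 = 288.4 N·m clockwise.
Net moment of known loads = 245.8 N·m clockwise.
An unknown mass m at 2.85 m has arm 1.23 m; its moment is m·g·1.23 counterclockwise.
Στ = 0 ⇒ m × 9.8 × 1.23 = 245.8 ⇒ m = 245.8 / (9.8 × 1.23) = 20.4 kg.

m ≈ 20.4 kg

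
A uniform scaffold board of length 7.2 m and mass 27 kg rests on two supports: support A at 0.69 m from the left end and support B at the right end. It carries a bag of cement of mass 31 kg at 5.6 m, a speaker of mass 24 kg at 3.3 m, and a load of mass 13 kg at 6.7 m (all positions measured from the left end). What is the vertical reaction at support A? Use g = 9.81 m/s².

Take moments about support B.
Beam weight: 27 × 9.81 = 264.9 N down at 3.6 m → arm 3.6 m, τ = 264.9 × 3.6 = 953.6 N·m counterclockwise.
Bag of cement: 31 × 9.81 = 304.1 N down at 5.6 m → arm 1.6 m, τ = 304.1 × 1.6 = 486.6 N·m counterclockwise.
Speaker: 24 × 9.81 = 235.4 N down at 3.3 m → arm 3.9 m, τ = 235.4 × 3.9 = 918.1 N·m counterclockwise.
Load: 13 × 9.81 = 127.5 N down at 6.7 m → arm 0.5 m, τ = 127.5 × 0.5 = 63.75 N·m counterclockwise.
Net load moment about support B = 2422 N·m counterclockwise.
Reaction R at support A is upward at 0.69 m, arm 6.51 m → moment R × 6.51 clockwise.
Setting net torque to zero: R × 6.51 = 2422 → R = 372 N.

R_A ≈ 372 N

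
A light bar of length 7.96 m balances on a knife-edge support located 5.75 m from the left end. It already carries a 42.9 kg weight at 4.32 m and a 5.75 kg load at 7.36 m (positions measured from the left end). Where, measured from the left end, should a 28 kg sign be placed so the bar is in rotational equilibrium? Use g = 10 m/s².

x ≈ 7.61 m from the left end

Sum moments about the knife-edge support (at 5.75 m from the left end) (the support reaction has zero arm there).
Weight: 42.9 × 10 = 429 N down at 4.32 m → arm 1.43 m, τ = 429 × 1.43 = 613.5 N·m counterclockwise.
Load: 5.75 × 10 = 57.5 N down at 7.36 m → arm 1.61 m, τ = 57.5 × 1.61 = 92.58 N·m clockwise.
Net moment of existing loads = 520.9 N·m counterclockwise.
The sign weighs 28 × 10 = 280 N and must supply an equal clockwise moment, so its lever arm about the knife-edge support is 520.9 / 280 = 1.86 m.
That puts it at 5.75 + 1.86 = 7.61 m from the left end.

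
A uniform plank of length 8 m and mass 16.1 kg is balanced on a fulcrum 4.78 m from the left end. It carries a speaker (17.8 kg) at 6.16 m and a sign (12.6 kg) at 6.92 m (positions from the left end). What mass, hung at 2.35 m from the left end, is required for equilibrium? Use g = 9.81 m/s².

m ≈ 16 kg

Sum moments about the fulcrum (at 4.78 m from the left end) (the support reaction has zero arm there).
Beam weight: 16.1 × 9.81 = 157.9 N down at 4 m → arm 0.78 m, τ = 157.9 × 0.78 = 123.2 N·m counterclockwise.
Speaker: 17.8 × 9.81 = 174.6 N down at 6.16 m → arm 1.38 m, τ = 174.6 × 1.38 = 240.9 N·m clockwise.
Sign: 12.6 × 9.81 = 123.6 N down at 6.92 m → arm 2.14 m, τ = 123.6 × 2.14 = 264.5 N·m clockwise.
Net moment of known loads = 382.2 N·m clockwise.
An unknown mass m at 2.35 m has arm 2.43 m; its moment is m·g·2.43 counterclockwise.
Balancing moments: m × 9.81 × 2.43 = 382.2, giving m = 382.2 / (9.81 × 2.43) = 16 kg.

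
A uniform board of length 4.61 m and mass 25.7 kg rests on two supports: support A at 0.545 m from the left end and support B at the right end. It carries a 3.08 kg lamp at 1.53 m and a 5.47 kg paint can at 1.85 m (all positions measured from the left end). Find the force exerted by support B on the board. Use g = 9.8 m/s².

Take moments about support A.
Beam weight: 25.7 × 9.8 = 251.9 N down at 2.305 m → arm 1.76 m, τ = 251.9 × 1.76 = 443.3 N·m clockwise.
Lamp: 3.08 × 9.8 = 30.18 N down at 1.53 m → arm 0.985 m, τ = 30.18 × 0.985 = 29.73 N·m clockwise.
Paint can: 5.47 × 9.8 = 53.61 N down at 1.85 m → arm 1.305 m, τ = 53.61 × 1.305 = 69.96 N·m clockwise.
Net load moment about support A = 543 N·m clockwise.
Reaction R at support B is upward at 4.61 m, arm 4.065 m → moment R × 4.065 counterclockwise.
Στ = 0 ⇒ R × 4.065 = 543 ⇒ R = 134 N.

R_B ≈ 134 N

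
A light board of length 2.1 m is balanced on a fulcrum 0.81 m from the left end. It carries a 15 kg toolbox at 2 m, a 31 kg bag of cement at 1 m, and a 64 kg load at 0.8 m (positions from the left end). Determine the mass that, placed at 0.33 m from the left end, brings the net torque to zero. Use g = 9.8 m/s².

Sum moments about the fulcrum (at 0.81 m from the left end) (the support reaction has zero arm there).
Toolbox: 15 × 9.8 = 147 N down at 2 m → arm 1.19 m, τ = 147 × 1.19 = 174.9 N·m clockwise.
Bag of cement: 31 × 9.8 = 303.8 N down at 1 m → arm 0.19 m, τ = 303.8 × 0.19 = 57.72 N·m clockwise.
Load: 64 × 9.8 = 627.2 N down at 0.8 m → arm 0.01 m, τ = 627.2 × 0.01 = 6.272 N·m counterclockwise.
Net moment of known loads = 226.3 N·m clockwise.
An unknown mass m at 0.33 m has arm 0.48 m; its moment is m·g·0.48 counterclockwise.
Setting net torque to zero: m × 9.8 × 0.48 = 226.3 → m = 226.3 / (9.8 × 0.48) = 48.1 kg.

m ≈ 48.1 kg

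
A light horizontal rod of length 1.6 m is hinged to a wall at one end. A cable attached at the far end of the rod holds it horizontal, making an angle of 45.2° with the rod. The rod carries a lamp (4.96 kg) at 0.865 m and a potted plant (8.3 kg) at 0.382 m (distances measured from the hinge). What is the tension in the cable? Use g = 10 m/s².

Sum moments about the hinge (the unknown hinge reaction has zero arm there).
Lamp: 4.96 × 10 = 49.6 N down at 0.865 m → arm 0.865 m, τ = 49.6 × 0.865 = 42.9 N·m clockwise.
Potted plant: 8.3 × 10 = 83 N down at 0.382 m → arm 0.382 m, τ = 83 × 0.382 = 31.71 N·m clockwise.
Total clockwise load moment = 74.61 N·m.
The cable tension T acts at 1.6 m; only its component perpendicular to the rod, T sinθ, produces torque. sin 45.2° = 0.7096.
Balancing moments: T × 1.6 × 0.7096 = 74.61, giving T = 74.61 / 1.135 = 65.7 N.

T ≈ 65.7 N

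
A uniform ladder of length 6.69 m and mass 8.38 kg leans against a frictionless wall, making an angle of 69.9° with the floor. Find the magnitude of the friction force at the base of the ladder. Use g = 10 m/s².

Take moments about the foot of the ladder.
Ladder weight 8.38×10 = 83.8 N acts at 3.345 m along the ladder; its horizontal arm is 3.345·cos69.9° = 1.15 m → τ = 96.37 N·m clockwise.
Wall normal N acts horizontally at the top; its moment arm is the height L sinθ = 6.69·sin69.9° = 6.283 m, counterclockwise.
Balancing moments: N × 6.283 = 96.37, giving N = 15.3 N.
ΣFx = 0: friction at the foot balances the wall's push, so f = N_wall = 15.3 N.

f ≈ 15.3 N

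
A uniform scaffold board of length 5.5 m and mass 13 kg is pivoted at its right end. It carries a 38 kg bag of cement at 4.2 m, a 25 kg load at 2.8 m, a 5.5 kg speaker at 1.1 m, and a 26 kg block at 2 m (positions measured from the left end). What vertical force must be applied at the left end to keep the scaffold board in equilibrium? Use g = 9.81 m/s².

F ≈ 478 N

Taking torques about the right end:
Beam weight: 13 × 9.81 = 127.5 N down at 2.75 m → arm 2.75 m, τ = 127.5 × 2.75 = 350.6 N·m counterclockwise.
Bag of cement: 38 × 9.81 = 372.8 N down at 4.2 m → arm 1.3 m, τ = 372.8 × 1.3 = 484.6 N·m counterclockwise.
Load: 25 × 9.81 = 245.2 N down at 2.8 m → arm 2.7 m, τ = 245.2 × 2.7 = 662 N·m counterclockwise.
Speaker: 5.5 × 9.81 = 53.96 N down at 1.1 m → arm 4.4 m, τ = 53.96 × 4.4 = 237.4 N·m counterclockwise.
Block: 26 × 9.81 = 255.1 N down at 2 m → arm 3.5 m, τ = 255.1 × 3.5 = 892.9 N·m counterclockwise.
Net moment of the loads = 2628 N·m counterclockwise.
The upward force F acts at the left end, arm 5.5 m, giving F × 5.5 clockwise.
Setting net torque to zero: F × 5.5 = 2628 → F = 2628 / 5.5 = 478 N.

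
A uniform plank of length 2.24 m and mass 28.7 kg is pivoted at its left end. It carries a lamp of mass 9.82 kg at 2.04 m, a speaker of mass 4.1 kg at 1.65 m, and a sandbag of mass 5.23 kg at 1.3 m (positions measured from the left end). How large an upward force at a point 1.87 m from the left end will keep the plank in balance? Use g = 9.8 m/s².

Take moments about the left end.
Beam weight: 28.7 × 9.8 = 281.3 N down at 1.12 m → arm 1.12 m, τ = 281.3 × 1.12 = 315.1 N·m clockwise.
Lamp: 9.82 × 9.8 = 96.24 N down at 2.04 m → arm 2.04 m, τ = 96.24 × 2.04 = 196.3 N·m clockwise.
Speaker: 4.1 × 9.8 = 40.18 N down at 1.65 m → arm 1.65 m, τ = 40.18 × 1.65 = 66.3 N·m clockwise.
Sandbag: 5.23 × 9.8 = 51.25 N down at 1.3 m → arm 1.3 m, τ = 51.25 × 1.3 = 66.62 N·m clockwise.
Net moment of the loads = 644.3 N·m clockwise.
The upward force F acts at a point 1.87 m from the left end, arm 1.87 m, giving F × 1.87 counterclockwise.
Balancing moments: F × 1.87 = 644.3, giving F = 644.3 / 1.87 = 345 N.

F ≈ 345 N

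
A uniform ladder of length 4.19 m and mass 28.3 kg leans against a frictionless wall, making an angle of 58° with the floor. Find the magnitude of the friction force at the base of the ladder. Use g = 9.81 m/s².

f ≈ 86.7 N

Sum moments about the foot of the ladder (the floor normal and friction both act there and drop out).
Ladder weight 28.3×9.81 = 277.6 N acts at 2.095 m along the ladder; its horizontal arm is 2.095·cos58° = 1.11 m → τ = 308.1 N·m clockwise.
Wall normal N acts horizontally at the top; its moment arm is the height L sinθ = 4.19·sin58° = 3.553 m, counterclockwise.
For rotational equilibrium, N × 3.553 = 308.1, so N = 86.7 N.
ΣFx = 0: friction at the foot balances the wall's push, so f = N_wall = 86.7 N.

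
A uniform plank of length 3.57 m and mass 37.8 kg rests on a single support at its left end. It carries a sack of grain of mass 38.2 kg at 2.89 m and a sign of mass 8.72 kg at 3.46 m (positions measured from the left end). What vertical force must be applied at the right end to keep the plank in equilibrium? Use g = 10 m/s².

F ≈ 583 N

Choose the left end as the axis so the unknown pivot reaction has zero arm there.
Beam weight: 37.8 × 10 = 378 N down at 1.785 m → arm 1.785 m, τ = 378 × 1.785 = 674.7 N·m clockwise.
Sack of grain: 38.2 × 10 = 382 N down at 2.89 m → arm 2.89 m, τ = 382 × 2.89 = 1104 N·m clockwise.
Sign: 8.72 × 10 = 87.2 N down at 3.46 m → arm 3.46 m, τ = 87.2 × 3.46 = 301.7 N·m clockwise.
Net moment of the loads = 2080 N·m clockwise.
The upward force F acts at the right end, arm 3.57 m, giving F × 3.57 counterclockwise.
For rotational equilibrium, F × 3.57 = 2080, so F = 2080 / 3.57 = 583 N.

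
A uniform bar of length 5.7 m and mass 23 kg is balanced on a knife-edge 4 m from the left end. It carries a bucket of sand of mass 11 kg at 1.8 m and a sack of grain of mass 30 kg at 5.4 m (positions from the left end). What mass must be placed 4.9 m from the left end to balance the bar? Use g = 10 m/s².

Taking torques about the knife-edge (at 4 m from the left end):
Beam weight: 23 × 10 = 230 N down at 2.85 m → arm 1.15 m, τ = 230 × 1.15 = 264.5 N·m counterclockwise.
Bucket of sand: 11 × 10 = 110 N down at 1.8 m → arm 2.2 m, τ = 110 × 2.2 = 242 N·m counterclockwise.
Sack of grain: 30 × 10 = 300 N down at 5.4 m → arm 1.4 m, τ = 300 × 1.4 = 420 N·m clockwise.
Net moment of known loads = 86.5 N·m counterclockwise.
An unknown mass m at 4.9 m has arm 0.9 m; its moment is m·g·0.9 clockwise.
Setting net torque to zero: m × 10 × 0.9 = 86.5 → m = 86.5 / (10 × 0.9) = 9.61 kg.

m ≈ 9.61 kg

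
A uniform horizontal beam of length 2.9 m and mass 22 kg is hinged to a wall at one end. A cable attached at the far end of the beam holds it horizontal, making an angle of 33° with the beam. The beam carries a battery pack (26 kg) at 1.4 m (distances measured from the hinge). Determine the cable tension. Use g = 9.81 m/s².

Take moments about the hinge.
Beam weight: 22 × 9.81 = 215.8 N down at 1.45 m → arm 1.45 m, τ = 215.8 × 1.45 = 312.9 N·m clockwise.
Battery pack: 26 × 9.81 = 255.1 N down at 1.4 m → arm 1.4 m, τ = 255.1 × 1.4 = 357.1 N·m clockwise.
Total clockwise load moment = 670 N·m.
The cable tension T acts at 2.9 m; only its component perpendicular to the beam, T sinθ, produces torque. sin 33° = 0.5446.
Balancing moments: T × 2.9 × 0.5446 = 670, giving T = 670 / 1.579 = 424 N.

T ≈ 424 N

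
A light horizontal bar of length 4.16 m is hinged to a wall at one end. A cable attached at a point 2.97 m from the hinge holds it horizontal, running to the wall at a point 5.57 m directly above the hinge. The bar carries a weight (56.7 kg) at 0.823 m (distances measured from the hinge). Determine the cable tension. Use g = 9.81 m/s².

T ≈ 175 N

Sum moments about the hinge (the unknown hinge reaction has zero arm there).
Weight: 56.7 × 9.81 = 556.2 N down at 0.823 m → arm 0.823 m, τ = 556.2 × 0.823 = 457.8 N·m clockwise.
Total clockwise load moment = 457.8 N·m.
The cable tension T acts at 2.97 m; only its component perpendicular to the bar, T sinθ, produces torque. sinθ = h/√(h²+d²) = 5.57/√(5.57²+2.97²) = 0.8824.
For rotational equilibrium, T × 2.97 × 0.8824 = 457.8, so T = 457.8 / 2.621 = 175 N.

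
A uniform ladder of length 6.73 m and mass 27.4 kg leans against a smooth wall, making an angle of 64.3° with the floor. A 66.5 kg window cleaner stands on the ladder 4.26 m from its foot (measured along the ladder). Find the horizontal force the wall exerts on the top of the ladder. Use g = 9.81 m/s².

N_wall ≈ 263 N

Sum moments about the foot of the ladder (the floor normal and friction both act there and drop out).
Ladder weight 27.4×9.81 = 268.8 N acts at 3.365 m along the ladder; its horizontal arm is 3.365·cos64.3° = 1.459 m → τ = 392.2 N·m clockwise.
Window cleaner: 66.5×9.81 = 652.4 N at 4.26 m → arm 1.847 m → τ = 1205 N·m clockwise.
Wall normal N acts horizontally at the top; its moment arm is the height L sinθ = 6.73·sin64.3° = 6.064 m, counterclockwise.
Balancing moments: N × 6.064 = 1597, giving N = 263 N.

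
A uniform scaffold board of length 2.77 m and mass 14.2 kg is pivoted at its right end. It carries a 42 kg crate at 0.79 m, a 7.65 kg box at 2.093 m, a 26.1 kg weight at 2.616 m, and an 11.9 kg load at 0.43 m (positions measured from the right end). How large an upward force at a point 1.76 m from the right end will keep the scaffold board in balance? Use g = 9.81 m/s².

F ≈ 793 N

Take moments about the right end.
Beam weight: 14.2 × 9.81 = 139.3 N down at 1.385 m → arm 1.385 m, τ = 139.3 × 1.385 = 192.9 N·m counterclockwise.
Crate: 42 × 9.81 = 412 N down at 0.79 m → arm 0.79 m, τ = 412 × 0.79 = 325.5 N·m counterclockwise.
Box: 7.65 × 9.81 = 75.05 N down at 2.093 m → arm 2.093 m, τ = 75.05 × 2.093 = 157.1 N·m counterclockwise.
Weight: 26.1 × 9.81 = 256 N down at 2.616 m → arm 2.616 m, τ = 256 × 2.616 = 669.7 N·m counterclockwise.
Load: 11.9 × 9.81 = 116.7 N down at 0.43 m → arm 0.43 m, τ = 116.7 × 0.43 = 50.18 N·m counterclockwise.
Net moment of the loads = 1395 N·m counterclockwise.
The upward force F acts at a point 1.76 m from the right end, arm 1.76 m, giving F × 1.76 clockwise.
Balancing moments: F × 1.76 = 1395, giving F = 1395 / 1.76 = 793 N.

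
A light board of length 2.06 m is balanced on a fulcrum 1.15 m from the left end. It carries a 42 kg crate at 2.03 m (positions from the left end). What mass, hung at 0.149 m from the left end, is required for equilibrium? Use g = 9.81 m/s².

Taking torques about the fulcrum (at 1.15 m from the left end):
Crate: 42 × 9.81 = 412 N down at 2.03 m → arm 0.88 m, τ = 412 × 0.88 = 362.6 N·m clockwise.
Net moment of known loads = 362.6 N·m clockwise.
An unknown mass m at 0.149 m has arm 1.001 m; its moment is m·g·1.001 counterclockwise.
Στ = 0 ⇒ m × 9.81 × 1.001 = 362.6 ⇒ m = 362.6 / (9.81 × 1.001) = 36.9 kg.

m ≈ 36.9 kg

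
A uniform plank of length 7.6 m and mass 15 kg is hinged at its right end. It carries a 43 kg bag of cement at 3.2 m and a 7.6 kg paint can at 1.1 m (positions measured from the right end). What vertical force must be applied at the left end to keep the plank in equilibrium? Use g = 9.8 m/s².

Choose the right end as the axis so the unknown pivot reaction has zero arm there.
Beam weight: 15 × 9.8 = 147 N down at 3.8 m → arm 3.8 m, τ = 147 × 3.8 = 558.6 N·m counterclockwise.
Bag of cement: 43 × 9.8 = 421.4 N down at 3.2 m → arm 3.2 m, τ = 421.4 × 3.2 = 1348 N·m counterclockwise.
Paint can: 7.6 × 9.8 = 74.48 N down at 1.1 m → arm 1.1 m, τ = 74.48 × 1.1 = 81.93 N·m counterclockwise.
Net moment of the loads = 1989 N·m counterclockwise.
The upward force F acts at the left end, arm 7.6 m, giving F × 7.6 clockwise.
Balancing moments: F × 7.6 = 1989, giving F = 1989 / 7.6 = 262 N.

F ≈ 262 N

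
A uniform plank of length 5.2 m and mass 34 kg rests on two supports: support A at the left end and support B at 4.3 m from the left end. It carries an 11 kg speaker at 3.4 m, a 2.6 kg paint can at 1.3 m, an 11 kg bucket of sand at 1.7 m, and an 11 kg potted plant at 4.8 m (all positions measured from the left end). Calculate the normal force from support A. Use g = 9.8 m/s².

Sum moments about support B (its reaction then has zero moment arm).
Beam weight: 34 × 9.8 = 333.2 N down at 2.6 m → arm 1.7 m, τ = 333.2 × 1.7 = 566.4 N·m counterclockwise.
Speaker: 11 × 9.8 = 107.8 N down at 3.4 m → arm 0.9 m, τ = 107.8 × 0.9 = 97.02 N·m counterclockwise.
Paint can: 2.6 × 9.8 = 25.48 N down at 1.3 m → arm 3 m, τ = 25.48 × 3 = 76.44 N·m counterclockwise.
Bucket of sand: 11 × 9.8 = 107.8 N down at 1.7 m → arm 2.6 m, τ = 107.8 × 2.6 = 280.3 N·m counterclockwise.
Potted plant: 11 × 9.8 = 107.8 N down at 4.8 m → arm 0.5 m, τ = 107.8 × 0.5 = 53.9 N·m clockwise.
Net load moment about support B = 966.3 N·m counterclockwise.
Reaction R at support A is upward at 0 m, arm 4.3 m → moment R × 4.3 clockwise.
Στ = 0 ⇒ R × 4.3 = 966.3 ⇒ R = 225 N.

R_A ≈ 225 N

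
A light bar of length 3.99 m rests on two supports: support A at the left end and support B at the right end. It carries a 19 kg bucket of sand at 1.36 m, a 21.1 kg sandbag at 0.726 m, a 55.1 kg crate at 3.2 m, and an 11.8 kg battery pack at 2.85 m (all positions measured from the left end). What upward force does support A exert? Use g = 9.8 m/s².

Taking torques about support B:
Bucket of sand: 19 × 9.8 = 186.2 N down at 1.36 m → arm 2.63 m, τ = 186.2 × 2.63 = 489.7 N·m counterclockwise.
Sandbag: 21.1 × 9.8 = 206.8 N down at 0.726 m → arm 3.264 m, τ = 206.8 × 3.264 = 675 N·m counterclockwise.
Crate: 55.1 × 9.8 = 540 N down at 3.2 m → arm 0.79 m, τ = 540 × 0.79 = 426.6 N·m counterclockwise.
Battery pack: 11.8 × 9.8 = 115.6 N down at 2.85 m → arm 1.14 m, τ = 115.6 × 1.14 = 131.8 N·m counterclockwise.
Net load moment about support B = 1723 N·m counterclockwise.
Reaction R at support A is upward at 0 m, arm 3.99 m → moment R × 3.99 clockwise.
Setting net torque to zero: R × 3.99 = 1723 → R = 432 N.

R_A ≈ 432 N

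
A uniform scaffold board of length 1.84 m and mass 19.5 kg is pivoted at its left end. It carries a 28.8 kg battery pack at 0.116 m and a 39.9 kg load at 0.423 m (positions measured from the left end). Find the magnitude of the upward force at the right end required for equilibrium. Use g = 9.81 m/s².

F ≈ 203 N

Taking torques about the left end:
Beam weight: 19.5 × 9.81 = 191.3 N down at 0.92 m → arm 0.92 m, τ = 191.3 × 0.92 = 176 N·m clockwise.
Battery pack: 28.8 × 9.81 = 282.5 N down at 0.116 m → arm 0.116 m, τ = 282.5 × 0.116 = 32.77 N·m clockwise.
Load: 39.9 × 9.81 = 391.4 N down at 0.423 m → arm 0.423 m, τ = 391.4 × 0.423 = 165.6 N·m clockwise.
Net moment of the loads = 374.4 N·m clockwise.
The upward force F acts at the right end, arm 1.84 m, giving F × 1.84 counterclockwise.
Balancing moments: F × 1.84 = 374.4, giving F = 374.4 / 1.84 = 203 N.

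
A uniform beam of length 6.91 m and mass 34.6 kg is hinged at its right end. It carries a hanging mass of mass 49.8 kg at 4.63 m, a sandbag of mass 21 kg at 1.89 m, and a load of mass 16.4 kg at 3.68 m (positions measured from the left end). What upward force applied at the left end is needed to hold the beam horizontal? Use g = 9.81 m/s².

Taking torques about the right end:
Beam weight: 34.6 × 9.81 = 339.4 N down at 3.455 m → arm 3.455 m, τ = 339.4 × 3.455 = 1173 N·m counterclockwise.
Hanging mass: 49.8 × 9.81 = 488.5 N down at 4.63 m → arm 2.28 m, τ = 488.5 × 2.28 = 1114 N·m counterclockwise.
Sandbag: 21 × 9.81 = 206 N down at 1.89 m → arm 5.02 m, τ = 206 × 5.02 = 1034 N·m counterclockwise.
Load: 16.4 × 9.81 = 160.9 N down at 3.68 m → arm 3.23 m, τ = 160.9 × 3.23 = 519.7 N·m counterclockwise.
Net moment of the loads = 3841 N·m counterclockwise.
The upward force F acts at the left end, arm 6.91 m, giving F × 6.91 clockwise.
Balancing moments: F × 6.91 = 3841, giving F = 3841 / 6.91 = 556 N.

F ≈ 556 N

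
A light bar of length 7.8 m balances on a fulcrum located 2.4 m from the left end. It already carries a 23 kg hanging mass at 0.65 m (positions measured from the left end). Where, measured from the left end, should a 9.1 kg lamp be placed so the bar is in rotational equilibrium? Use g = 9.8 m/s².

x ≈ 6.82 m from the left end

Choose the fulcrum (at 2.4 m from the left end) as the axis so the support reaction has zero arm there.
Hanging mass: 23 × 9.8 = 225.4 N down at 0.65 m → arm 1.75 m, τ = 225.4 × 1.75 = 394.4 N·m counterclockwise.
Net moment of existing loads = 394.4 N·m counterclockwise.
The lamp weighs 9.1 × 9.8 = 89.18 N and must supply an equal clockwise moment, so its lever arm about the fulcrum is 394.4 / 89.18 = 4.42 m.
That puts it at 2.4 + 4.42 = 6.82 m from the left end.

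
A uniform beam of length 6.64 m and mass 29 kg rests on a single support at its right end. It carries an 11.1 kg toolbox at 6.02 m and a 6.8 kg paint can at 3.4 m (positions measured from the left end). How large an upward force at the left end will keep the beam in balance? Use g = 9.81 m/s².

Taking torques about the right end:
Beam weight: 29 × 9.81 = 284.5 N down at 3.32 m → arm 3.32 m, τ = 284.5 × 3.32 = 944.5 N·m counterclockwise.
Toolbox: 11.1 × 9.81 = 108.9 N down at 6.02 m → arm 0.62 m, τ = 108.9 × 0.62 = 67.52 N·m counterclockwise.
Paint can: 6.8 × 9.81 = 66.71 N down at 3.4 m → arm 3.24 m, τ = 66.71 × 3.24 = 216.1 N·m counterclockwise.
Net moment of the loads = 1228 N·m counterclockwise.
The upward force F acts at the left end, arm 6.64 m, giving F × 6.64 clockwise.
Balancing moments: F × 6.64 = 1228, giving F = 1228 / 6.64 = 185 N.

F ≈ 185 N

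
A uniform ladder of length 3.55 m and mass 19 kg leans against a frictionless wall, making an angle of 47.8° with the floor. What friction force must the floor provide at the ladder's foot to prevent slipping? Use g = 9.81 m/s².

Take moments about the foot of the ladder.
Ladder weight 19×9.81 = 186.4 N acts at 1.775 m along the ladder; its horizontal arm is 1.775·cos47.8° = 1.192 m → τ = 222.2 N·m clockwise.
Wall normal N acts horizontally at the top; its moment arm is the height L sinθ = 3.55·sin47.8° = 2.63 m, counterclockwise.
For rotational equilibrium, N × 2.63 = 222.2, so N = 84.5 N.
ΣFx = 0: friction at the foot balances the wall's push, so f = N_wall = 84.5 N.

f ≈ 84.5 N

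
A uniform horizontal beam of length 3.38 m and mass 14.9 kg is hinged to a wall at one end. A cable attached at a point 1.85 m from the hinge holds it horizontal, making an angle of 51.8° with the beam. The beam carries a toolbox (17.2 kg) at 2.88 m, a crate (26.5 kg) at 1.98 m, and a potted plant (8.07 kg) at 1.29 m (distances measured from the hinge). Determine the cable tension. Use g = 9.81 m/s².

T ≈ 928 N

About the hinge:
Beam weight: 14.9 × 9.81 = 146.2 N down at 1.69 m → arm 1.69 m, τ = 146.2 × 1.69 = 247.1 N·m clockwise.
Toolbox: 17.2 × 9.81 = 168.7 N down at 2.88 m → arm 2.88 m, τ = 168.7 × 2.88 = 485.9 N·m clockwise.
Crate: 26.5 × 9.81 = 260 N down at 1.98 m → arm 1.98 m, τ = 260 × 1.98 = 514.8 N·m clockwise.
Potted plant: 8.07 × 9.81 = 79.17 N down at 1.29 m → arm 1.29 m, τ = 79.17 × 1.29 = 102.1 N·m clockwise.
Total clockwise load moment = 1350 N·m.
The cable tension T acts at 1.85 m; only its component perpendicular to the beam, T sinθ, produces torque. sin 51.8° = 0.7859.
Balancing moments: T × 1.85 × 0.7859 = 1350, giving T = 1350 / 1.454 = 928 N.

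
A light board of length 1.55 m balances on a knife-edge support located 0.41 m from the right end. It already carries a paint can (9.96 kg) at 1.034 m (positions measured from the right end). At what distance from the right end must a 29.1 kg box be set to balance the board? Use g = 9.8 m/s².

x ≈ 0.196 m from the right end

Take moments about the knife-edge support (at 0.41 m from the right end).
Paint can: 9.96 × 9.8 = 97.61 N down at 1.034 m → arm 0.624 m, τ = 97.61 × 0.624 = 60.91 N·m counterclockwise.
Net moment of existing loads = 60.91 N·m counterclockwise.
The box weighs 29.1 × 9.8 = 285.2 N and must supply an equal clockwise moment, so its lever arm about the knife-edge support is 60.91 / 285.2 = 0.214 m.
That puts it at 0.41 − 0.214 = 0.196 m from the right end.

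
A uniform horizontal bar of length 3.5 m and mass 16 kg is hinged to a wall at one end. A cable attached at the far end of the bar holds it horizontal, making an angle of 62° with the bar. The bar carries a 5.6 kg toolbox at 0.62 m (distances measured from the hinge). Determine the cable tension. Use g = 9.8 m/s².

T ≈ 99.8 N

Taking torques about the hinge:
Beam weight: 16 × 9.8 = 156.8 N down at 1.75 m → arm 1.75 m, τ = 156.8 × 1.75 = 274.4 N·m clockwise.
Toolbox: 5.6 × 9.8 = 54.88 N down at 0.62 m → arm 0.62 m, τ = 54.88 × 0.62 = 34.03 N·m clockwise.
Total clockwise load moment = 308.4 N·m.
The cable tension T acts at 3.5 m; only its component perpendicular to the bar, T sinθ, produces torque. sin 62° = 0.8829.
Balancing moments: T × 3.5 × 0.8829 = 308.4, giving T = 308.4 / 3.09 = 99.8 N.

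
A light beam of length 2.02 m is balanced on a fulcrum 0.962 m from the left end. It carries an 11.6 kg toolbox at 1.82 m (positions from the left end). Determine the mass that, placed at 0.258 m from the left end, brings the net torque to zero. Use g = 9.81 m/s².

Taking torques about the fulcrum (at 0.962 m from the left end):
Toolbox: 11.6 × 9.81 = 113.8 N down at 1.82 m → arm 0.858 m, τ = 113.8 × 0.858 = 97.64 N·m clockwise.
Net moment of known loads = 97.64 N·m clockwise.
An unknown mass m at 0.258 m has arm 0.704 m; its moment is m·g·0.704 counterclockwise.
Balancing moments: m × 9.81 × 0.704 = 97.64, giving m = 97.64 / (9.81 × 0.704) = 14.1 kg.

m ≈ 14.1 kg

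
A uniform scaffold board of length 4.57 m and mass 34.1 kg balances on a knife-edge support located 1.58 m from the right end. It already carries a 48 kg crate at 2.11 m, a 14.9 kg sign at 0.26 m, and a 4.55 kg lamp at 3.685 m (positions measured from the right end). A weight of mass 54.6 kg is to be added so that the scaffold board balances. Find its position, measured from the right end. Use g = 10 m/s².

Choose the knife-edge support (at 1.58 m from the right end) as the axis so the support reaction has zero arm there.
Beam weight: 34.1 × 10 = 341 N down at 2.285 m → arm 0.705 m, τ = 341 × 0.705 = 240.4 N·m counterclockwise.
Crate: 48 × 10 = 480 N down at 2.11 m → arm 0.53 m, τ = 480 × 0.53 = 254.4 N·m counterclockwise.
Sign: 14.9 × 10 = 149 N down at 0.26 m → arm 1.32 m, τ = 149 × 1.32 = 196.7 N·m clockwise.
Lamp: 4.55 × 10 = 45.5 N down at 3.685 m → arm 2.105 m, τ = 45.5 × 2.105 = 95.78 N·m counterclockwise.
Net moment of existing loads = 393.9 N·m counterclockwise.
The weight weighs 54.6 × 10 = 546 N and must supply an equal clockwise moment, so its lever arm about the knife-edge support is 393.9 / 546 = 0.721 m.
That puts it at 1.58 − 0.721 = 0.859 m from the right end.

x ≈ 0.859 m from the right end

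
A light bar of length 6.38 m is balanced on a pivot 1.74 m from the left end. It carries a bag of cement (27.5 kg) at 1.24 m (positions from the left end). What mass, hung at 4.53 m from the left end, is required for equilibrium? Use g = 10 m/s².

m ≈ 4.93 kg

Take moments about the pivot (at 1.74 m from the left end).
Bag of cement: 27.5 × 10 = 275 N down at 1.24 m → arm 0.5 m, τ = 275 × 0.5 = 137.5 N·m counterclockwise.
Net moment of known loads = 137.5 N·m counterclockwise.
An unknown mass m at 4.53 m has arm 2.79 m; its moment is m·g·2.79 clockwise.
Στ = 0 ⇒ m × 10 × 2.79 = 137.5 ⇒ m = 137.5 / (10 × 2.79) = 4.93 kg.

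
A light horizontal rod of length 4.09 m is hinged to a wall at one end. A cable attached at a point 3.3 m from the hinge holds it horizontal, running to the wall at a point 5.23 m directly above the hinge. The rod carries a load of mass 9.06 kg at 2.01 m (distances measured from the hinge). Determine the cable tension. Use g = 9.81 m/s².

T ≈ 64 N

Take moments about the hinge.
Load: 9.06 × 9.81 = 88.88 N down at 2.01 m → arm 2.01 m, τ = 88.88 × 2.01 = 178.6 N·m clockwise.
Total clockwise load moment = 178.6 N·m.
The cable tension T acts at 3.3 m; only its component perpendicular to the rod, T sinθ, produces torque. sinθ = h/√(h²+d²) = 5.23/√(5.23²+3.3²) = 0.8457.
Setting net torque to zero: T × 3.3 × 0.8457 = 178.6 → T = 178.6 / 2.791 = 64 N.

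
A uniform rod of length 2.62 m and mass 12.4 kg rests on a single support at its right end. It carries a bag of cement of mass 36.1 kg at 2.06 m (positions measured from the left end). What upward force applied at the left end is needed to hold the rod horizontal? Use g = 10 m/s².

F ≈ 139 N

Sum moments about the right end (the unknown pivot reaction has zero arm there).
Beam weight: 12.4 × 10 = 124 N down at 1.31 m → arm 1.31 m, τ = 124 × 1.31 = 162.4 N·m counterclockwise.
Bag of cement: 36.1 × 10 = 361 N down at 2.06 m → arm 0.56 m, τ = 361 × 0.56 = 202.2 N·m counterclockwise.
Net moment of the loads = 364.6 N·m counterclockwise.
The upward force F acts at the left end, arm 2.62 m, giving F × 2.62 clockwise.
Στ = 0 ⇒ F × 2.62 = 364.6 ⇒ F = 364.6 / 2.62 = 139 N.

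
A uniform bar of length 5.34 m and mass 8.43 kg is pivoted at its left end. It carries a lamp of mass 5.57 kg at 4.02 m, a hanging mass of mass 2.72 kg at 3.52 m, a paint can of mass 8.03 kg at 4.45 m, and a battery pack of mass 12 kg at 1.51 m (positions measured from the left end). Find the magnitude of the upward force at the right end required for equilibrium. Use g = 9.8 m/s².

F ≈ 199 N

Choose the left end as the axis so the unknown pivot reaction has zero arm there.
Beam weight: 8.43 × 9.8 = 82.61 N down at 2.67 m → arm 2.67 m, τ = 82.61 × 2.67 = 220.6 N·m clockwise.
Lamp: 5.57 × 9.8 = 54.59 N down at 4.02 m → arm 4.02 m, τ = 54.59 × 4.02 = 219.5 N·m clockwise.
Hanging mass: 2.72 × 9.8 = 26.66 N down at 3.52 m → arm 3.52 m, τ = 26.66 × 3.52 = 93.84 N·m clockwise.
Paint can: 8.03 × 9.8 = 78.69 N down at 4.45 m → arm 4.45 m, τ = 78.69 × 4.45 = 350.2 N·m clockwise.
Battery pack: 12 × 9.8 = 117.6 N down at 1.51 m → arm 1.51 m, τ = 117.6 × 1.51 = 177.6 N·m clockwise.
Net moment of the loads = 1062 N·m clockwise.
The upward force F acts at the right end, arm 5.34 m, giving F × 5.34 counterclockwise.
Balancing moments: F × 5.34 = 1062, giving F = 1062 / 5.34 = 199 N.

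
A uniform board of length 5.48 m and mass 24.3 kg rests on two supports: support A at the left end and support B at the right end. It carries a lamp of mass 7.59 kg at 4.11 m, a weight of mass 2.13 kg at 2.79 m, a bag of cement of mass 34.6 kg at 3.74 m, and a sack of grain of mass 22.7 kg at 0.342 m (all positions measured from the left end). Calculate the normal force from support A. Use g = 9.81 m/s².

Sum moments about support B (its reaction then has zero moment arm).
Beam weight: 24.3 × 9.81 = 238.4 N down at 2.74 m → arm 2.74 m, τ = 238.4 × 2.74 = 653.2 N·m counterclockwise.
Lamp: 7.59 × 9.81 = 74.46 N down at 4.11 m → arm 1.37 m, τ = 74.46 × 1.37 = 102 N·m counterclockwise.
Weight: 2.13 × 9.81 = 20.9 N down at 2.79 m → arm 2.69 m, τ = 20.9 × 2.69 = 56.22 N·m counterclockwise.
Bag of cement: 34.6 × 9.81 = 339.4 N down at 3.74 m → arm 1.74 m, τ = 339.4 × 1.74 = 590.6 N·m counterclockwise.
Sack of grain: 22.7 × 9.81 = 222.7 N down at 0.342 m → arm 5.138 m, τ = 222.7 × 5.138 = 1144 N·m counterclockwise.
Net load moment about support B = 2546 N·m counterclockwise.
Reaction R at support A is upward at 0 m, arm 5.48 m → moment R × 5.48 clockwise.
Setting net torque to zero: R × 5.48 = 2546 → R = 465 N.

R_A ≈ 465 N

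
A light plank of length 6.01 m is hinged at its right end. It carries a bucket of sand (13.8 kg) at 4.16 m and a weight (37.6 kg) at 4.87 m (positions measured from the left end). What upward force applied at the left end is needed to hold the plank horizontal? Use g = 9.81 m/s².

F ≈ 112 N

Taking torques about the right end:
Bucket of sand: 13.8 × 9.81 = 135.4 N down at 4.16 m → arm 1.85 m, τ = 135.4 × 1.85 = 250.5 N·m counterclockwise.
Weight: 37.6 × 9.81 = 368.9 N down at 4.87 m → arm 1.14 m, τ = 368.9 × 1.14 = 420.5 N·m counterclockwise.
Net moment of the loads = 671 N·m counterclockwise.
The upward force F acts at the left end, arm 6.01 m, giving F × 6.01 clockwise.
Balancing moments: F × 6.01 = 671, giving F = 671 / 6.01 = 112 N.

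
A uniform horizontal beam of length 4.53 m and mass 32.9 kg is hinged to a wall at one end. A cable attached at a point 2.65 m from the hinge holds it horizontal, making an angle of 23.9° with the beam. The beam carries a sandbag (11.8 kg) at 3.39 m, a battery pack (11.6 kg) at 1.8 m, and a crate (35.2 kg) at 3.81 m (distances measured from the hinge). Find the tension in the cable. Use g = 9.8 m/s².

T ≈ 2460 N

Sum moments about the hinge (the unknown hinge reaction has zero arm there).
Beam weight: 32.9 × 9.8 = 322.4 N down at 2.265 m → arm 2.265 m, τ = 322.4 × 2.265 = 730.2 N·m clockwise.
Sandbag: 11.8 × 9.8 = 115.6 N down at 3.39 m → arm 3.39 m, τ = 115.6 × 3.39 = 391.9 N·m clockwise.
Battery pack: 11.6 × 9.8 = 113.7 N down at 1.8 m → arm 1.8 m, τ = 113.7 × 1.8 = 204.7 N·m clockwise.
Crate: 35.2 × 9.8 = 345 N down at 3.81 m → arm 3.81 m, τ = 345 × 3.81 = 1314 N·m clockwise.
Total clockwise load moment = 2641 N·m.
The cable tension T acts at 2.65 m; only its component perpendicular to the beam, T sinθ, produces torque. sin 23.9° = 0.4051.
Στ = 0 ⇒ T × 2.65 × 0.4051 = 2641 ⇒ T = 2641 / 1.074 = 2460 N.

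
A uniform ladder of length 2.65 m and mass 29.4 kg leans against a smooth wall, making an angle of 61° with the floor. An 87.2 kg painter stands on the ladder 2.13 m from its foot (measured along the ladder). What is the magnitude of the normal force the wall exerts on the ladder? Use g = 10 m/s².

N_wall ≈ 470 N

About the foot of the ladder:
Ladder weight 29.4×10 = 294 N acts at 1.325 m along the ladder; its horizontal arm is 1.325·cos61° = 0.6424 m → τ = 188.9 N·m clockwise.
Painter: 87.2×10 = 872 N at 2.13 m → arm 1.033 m → τ = 900.8 N·m clockwise.
Wall normal N acts horizontally at the top; its moment arm is the height L sinθ = 2.65·sin61° = 2.318 m, counterclockwise.
Balancing moments: N × 2.318 = 1090, giving N = 470 N.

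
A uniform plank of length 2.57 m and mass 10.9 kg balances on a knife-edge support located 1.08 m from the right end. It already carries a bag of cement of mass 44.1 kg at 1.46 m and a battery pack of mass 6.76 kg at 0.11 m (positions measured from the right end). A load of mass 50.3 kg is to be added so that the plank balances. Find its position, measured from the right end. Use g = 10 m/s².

x ≈ 0.833 m from the right end

Choose the knife-edge support (at 1.08 m from the right end) as the axis so the support reaction has zero arm there.
Beam weight: 10.9 × 10 = 109 N down at 1.285 m → arm 0.205 m, τ = 109 × 0.205 = 22.34 N·m counterclockwise.
Bag of cement: 44.1 × 10 = 441 N down at 1.46 m → arm 0.38 m, τ = 441 × 0.38 = 167.6 N·m counterclockwise.
Battery pack: 6.76 × 10 = 67.6 N down at 0.11 m → arm 0.97 m, τ = 67.6 × 0.97 = 65.57 N·m clockwise.
Net moment of existing loads = 124.4 N·m counterclockwise.
The load weighs 50.3 × 10 = 503 N and must supply an equal clockwise moment, so its lever arm about the knife-edge support is 124.4 / 503 = 0.247 m.
That puts it at 1.08 − 0.247 = 0.833 m from the right end.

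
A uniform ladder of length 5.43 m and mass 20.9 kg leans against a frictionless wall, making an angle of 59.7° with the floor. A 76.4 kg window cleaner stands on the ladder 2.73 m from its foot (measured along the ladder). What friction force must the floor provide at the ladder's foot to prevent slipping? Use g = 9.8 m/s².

Take moments about the foot of the ladder.
Ladder weight 20.9×9.8 = 204.8 N acts at 2.715 m along the ladder; its horizontal arm is 2.715·cos59.7° = 1.37 m → τ = 280.6 N·m clockwise.
Window cleaner: 76.4×9.8 = 748.7 N at 2.73 m → arm 1.377 m → τ = 1031 N·m clockwise.
Wall normal N acts horizontally at the top; its moment arm is the height L sinθ = 5.43·sin59.7° = 4.688 m, counterclockwise.
For rotational equilibrium, N × 4.688 = 1312, so N = 280 N.
ΣFx = 0: friction at the foot balances the wall's push, so f = N_wall = 280 N.

f ≈ 280 N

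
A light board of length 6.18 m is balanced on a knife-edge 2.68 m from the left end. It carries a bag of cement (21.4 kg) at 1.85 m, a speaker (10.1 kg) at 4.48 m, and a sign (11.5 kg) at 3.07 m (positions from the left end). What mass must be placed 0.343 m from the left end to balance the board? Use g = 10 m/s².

m ≈ 2.1 kg

Take moments about the knife-edge (at 2.68 m from the left end).
Bag of cement: 21.4 × 10 = 214 N down at 1.85 m → arm 0.83 m, τ = 214 × 0.83 = 177.6 N·m counterclockwise.
Speaker: 10.1 × 10 = 101 N down at 4.48 m → arm 1.8 m, τ = 101 × 1.8 = 181.8 N·m clockwise.
Sign: 11.5 × 10 = 115 N down at 3.07 m → arm 0.39 m, τ = 115 × 0.39 = 44.85 N·m clockwise.
Net moment of known loads = 49.05 N·m clockwise.
An unknown mass m at 0.343 m has arm 2.337 m; its moment is m·g·2.337 counterclockwise.
Setting net torque to zero: m × 10 × 2.337 = 49.05 → m = 49.05 / (10 × 2.337) = 2.1 kg.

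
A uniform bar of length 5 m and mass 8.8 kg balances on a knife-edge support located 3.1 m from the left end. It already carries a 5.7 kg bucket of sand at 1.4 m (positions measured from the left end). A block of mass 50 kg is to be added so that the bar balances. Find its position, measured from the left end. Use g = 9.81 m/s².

About the knife-edge support (at 3.1 m from the left end):
Beam weight: 8.8 × 9.81 = 86.33 N down at 2.5 m → arm 0.6 m, τ = 86.33 × 0.6 = 51.8 N·m counterclockwise.
Bucket of sand: 5.7 × 9.81 = 55.92 N down at 1.4 m → arm 1.7 m, τ = 55.92 × 1.7 = 95.06 N·m counterclockwise.
Net moment of existing loads = 146.9 N·m counterclockwise.
The block weighs 50 × 9.81 = 490.5 N and must supply an equal clockwise moment, so its lever arm about the knife-edge support is 146.9 / 490.5 = 0.299 m.
That puts it at 3.1 + 0.299 = 3.4 m from the left end.

x ≈ 3.4 m from the left end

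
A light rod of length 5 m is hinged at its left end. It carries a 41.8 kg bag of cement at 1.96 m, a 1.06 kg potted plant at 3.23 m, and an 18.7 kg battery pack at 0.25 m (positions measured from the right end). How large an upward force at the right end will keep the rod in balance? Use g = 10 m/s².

F ≈ 436 N

About the left end:
Bag of cement: 41.8 × 10 = 418 N down at 1.96 m → arm 3.04 m, τ = 418 × 3.04 = 1271 N·m clockwise.
Potted plant: 1.06 × 10 = 10.6 N down at 3.23 m → arm 1.77 m, τ = 10.6 × 1.77 = 18.76 N·m clockwise.
Battery pack: 18.7 × 10 = 187 N down at 0.25 m → arm 4.75 m, τ = 187 × 4.75 = 888.2 N·m clockwise.
Net moment of the loads = 2178 N·m clockwise.
The upward force F acts at the right end, arm 5 m, giving F × 5 counterclockwise.
Στ = 0 ⇒ F × 5 = 2178 ⇒ F = 2178 / 5 = 436 N.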